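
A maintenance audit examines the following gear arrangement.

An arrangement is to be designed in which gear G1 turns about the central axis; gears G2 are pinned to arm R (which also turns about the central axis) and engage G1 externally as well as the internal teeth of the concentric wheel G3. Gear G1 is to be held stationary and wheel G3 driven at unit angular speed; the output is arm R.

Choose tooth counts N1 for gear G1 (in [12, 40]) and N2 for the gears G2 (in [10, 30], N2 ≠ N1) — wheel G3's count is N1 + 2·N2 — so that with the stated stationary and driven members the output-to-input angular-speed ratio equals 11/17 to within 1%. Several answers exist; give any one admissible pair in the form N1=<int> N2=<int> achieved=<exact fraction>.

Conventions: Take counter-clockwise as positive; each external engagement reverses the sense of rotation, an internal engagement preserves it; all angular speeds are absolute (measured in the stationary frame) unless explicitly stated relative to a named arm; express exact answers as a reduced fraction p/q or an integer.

planetary set to be sized for 11/17 (Willis relation)
Willis with ω_sun = 0: ω_arm/ω_ring = N3/(N1+N3); set equal to 11/17  ⇒  N3/N1 = (11/17)/(1 − 11/17) = 11/6
N3 = N1 + 2·N2  ⇒  N2/N1 = (N3/N1 − 1)/2 = (11/6 − 1)/2 = 5/12
smallest multiple with N1 ≥ 12 and N2 ≥ 10: k = 2  ⇒  N1 = 2·12 = 24, N2 = 2·5 = 10 (N1 ≤ 40, N2 ≤ 30, N2 ≠ N1 ✓), N3 = 24 + 2·10 = 44
check: N3/(N1+N3) with N1 = 24, N3 = 44 gives 11/17; |achieved − target| = 0 ≤ 11/1700 ✓

N1=24 N2=10 achieved=11/17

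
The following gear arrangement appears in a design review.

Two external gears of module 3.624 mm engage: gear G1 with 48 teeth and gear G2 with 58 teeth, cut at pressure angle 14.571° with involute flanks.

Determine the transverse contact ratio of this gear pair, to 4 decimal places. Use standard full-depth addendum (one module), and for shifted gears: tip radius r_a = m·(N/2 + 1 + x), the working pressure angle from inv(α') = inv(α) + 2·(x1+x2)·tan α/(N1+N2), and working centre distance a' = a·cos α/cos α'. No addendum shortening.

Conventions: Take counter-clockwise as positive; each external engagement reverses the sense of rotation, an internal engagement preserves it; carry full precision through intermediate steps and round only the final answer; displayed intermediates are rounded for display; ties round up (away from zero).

single-mesh involute tooth geometry (48T engaging 58T at module 3.624)
base radii: r_b1 = 84.178559, r_b2 = 101.715758
tip radii: r_a1 = 90.600000, r_a2 = 108.720000
no profile shift: α' = α, a' = a
action lengths: √(r_a1²−r_b1²) = 33.501198, √(r_a2²−r_b2²) = 38.391964
base pitch p_b = π·m·cos α = 11.018948
CR = (33.501198 + 38.391964 − 192.072000·sin 14.57100°)/11.018948 = 2.139204
contact ratio ≈ 2.1392

2.1392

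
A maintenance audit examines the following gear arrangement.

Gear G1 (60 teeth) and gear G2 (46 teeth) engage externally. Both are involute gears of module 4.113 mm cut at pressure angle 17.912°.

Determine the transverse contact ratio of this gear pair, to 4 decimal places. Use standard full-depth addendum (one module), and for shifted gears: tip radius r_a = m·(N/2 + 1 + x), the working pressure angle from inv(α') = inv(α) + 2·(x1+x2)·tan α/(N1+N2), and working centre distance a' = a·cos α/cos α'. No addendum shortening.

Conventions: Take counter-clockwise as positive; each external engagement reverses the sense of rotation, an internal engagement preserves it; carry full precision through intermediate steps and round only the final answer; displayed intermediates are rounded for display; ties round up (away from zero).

topology: single-mesh involute geometry — m = 4.113, 60T/46T pair
base radii: r_b1 = 117.409288, r_b2 = 90.013787
tip radii: r_a1 = 127.503000, r_a2 = 98.712000
no profile shift: α' = α, a' = a
action lengths: √(r_a1²−r_b1²) = 49.719957, √(r_a2²−r_b2²) = 40.516380
base pitch p_b = π·m·cos α = 12.295072
CR = (49.719957 + 40.516380 − 217.989000·sin 17.91200°)/12.295072 = 1.886327
contact ratio ≈ 1.8863

1.8863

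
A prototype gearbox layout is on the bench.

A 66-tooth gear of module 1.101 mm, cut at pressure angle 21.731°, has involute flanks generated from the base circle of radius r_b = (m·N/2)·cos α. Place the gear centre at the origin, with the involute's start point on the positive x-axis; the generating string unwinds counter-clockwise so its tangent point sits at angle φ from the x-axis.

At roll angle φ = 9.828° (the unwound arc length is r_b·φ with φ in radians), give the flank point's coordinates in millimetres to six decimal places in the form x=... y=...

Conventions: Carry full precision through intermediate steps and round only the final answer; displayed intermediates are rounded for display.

topology: single-mesh involute geometry — m = 1.101, N = 66
pitch radius r_p = m·N/2 = 1.101·66/2 = 36.333000
base radius r_b = r_p·cos α = 36.333000·cos 21.731° = 33.750900
roll angle φ = 9.828° = 0.17153096 rad
x = r_b·(cos φ + φ·sin φ) = 34.243778
y = r_b·(sin φ − φ·cos φ) = 0.056613

x=34.243778 y=0.056613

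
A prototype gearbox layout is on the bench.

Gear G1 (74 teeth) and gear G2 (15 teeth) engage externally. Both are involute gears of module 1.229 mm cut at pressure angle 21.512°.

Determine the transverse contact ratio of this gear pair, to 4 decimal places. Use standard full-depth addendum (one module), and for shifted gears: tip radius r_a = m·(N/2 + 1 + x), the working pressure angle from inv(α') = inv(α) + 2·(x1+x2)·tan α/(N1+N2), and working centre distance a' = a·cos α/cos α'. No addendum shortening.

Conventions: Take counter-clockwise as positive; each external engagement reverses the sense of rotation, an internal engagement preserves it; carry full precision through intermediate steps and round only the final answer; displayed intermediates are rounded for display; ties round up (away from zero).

topology: single-mesh involute geometry — m = 1.229, 74T/15T pair
base radii: r_b1 = 42.305387, r_b2 = 8.575416
tip radii: r_a1 = 46.702000, r_a2 = 10.446500
no profile shift: α' = α, a' = a
action lengths: √(r_a1²−r_b1²) = 19.782090, √(r_a2²−r_b2²) = 5.965870
base pitch p_b = π·m·cos α = 3.592062
CR = (19.782090 + 5.965870 − 54.690500·sin 21.51200°)/3.592062 = 1.584930
contact ratio ≈ 1.5849

1.5849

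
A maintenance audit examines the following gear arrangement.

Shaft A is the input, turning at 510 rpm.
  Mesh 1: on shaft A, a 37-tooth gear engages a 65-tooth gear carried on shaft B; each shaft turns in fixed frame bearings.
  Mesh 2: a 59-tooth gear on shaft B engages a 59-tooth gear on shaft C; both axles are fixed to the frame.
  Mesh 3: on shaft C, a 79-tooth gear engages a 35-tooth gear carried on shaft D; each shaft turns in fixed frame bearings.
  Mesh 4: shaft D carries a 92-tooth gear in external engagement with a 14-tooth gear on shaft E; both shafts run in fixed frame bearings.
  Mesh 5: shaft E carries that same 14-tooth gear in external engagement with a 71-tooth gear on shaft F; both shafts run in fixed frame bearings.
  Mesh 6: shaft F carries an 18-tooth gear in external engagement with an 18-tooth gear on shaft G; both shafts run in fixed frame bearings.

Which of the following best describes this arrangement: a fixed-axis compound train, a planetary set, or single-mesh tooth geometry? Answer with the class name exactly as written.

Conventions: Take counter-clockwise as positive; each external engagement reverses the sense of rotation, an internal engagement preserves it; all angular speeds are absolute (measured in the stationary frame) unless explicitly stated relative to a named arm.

topology: fixed-axis compound train — 6 meshes, A→G
classification: fixed-axis compound train

fixed-axis compound train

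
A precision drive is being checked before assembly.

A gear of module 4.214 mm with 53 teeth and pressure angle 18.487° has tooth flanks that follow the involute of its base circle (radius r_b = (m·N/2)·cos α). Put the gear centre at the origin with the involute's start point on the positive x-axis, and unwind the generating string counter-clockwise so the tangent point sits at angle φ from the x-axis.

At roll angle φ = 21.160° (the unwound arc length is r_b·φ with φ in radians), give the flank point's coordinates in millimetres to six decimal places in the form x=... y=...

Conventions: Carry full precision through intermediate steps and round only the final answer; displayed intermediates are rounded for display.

x=112.886352 y=1.754094

class = single-mesh tooth geometry [base-circle involute, m = 4.214, 53T]
pitch radius r_p = m·N/2 = 4.214·53/2 = 111.671000
base radius r_b = r_p·cos α = 111.671000·cos 18.487° = 105.908288
roll angle φ = 21.160° = 0.36931167 rad
x = r_b·(cos φ + φ·sin φ) = 112.886352
y = r_b·(sin φ − φ·cos φ) = 1.754094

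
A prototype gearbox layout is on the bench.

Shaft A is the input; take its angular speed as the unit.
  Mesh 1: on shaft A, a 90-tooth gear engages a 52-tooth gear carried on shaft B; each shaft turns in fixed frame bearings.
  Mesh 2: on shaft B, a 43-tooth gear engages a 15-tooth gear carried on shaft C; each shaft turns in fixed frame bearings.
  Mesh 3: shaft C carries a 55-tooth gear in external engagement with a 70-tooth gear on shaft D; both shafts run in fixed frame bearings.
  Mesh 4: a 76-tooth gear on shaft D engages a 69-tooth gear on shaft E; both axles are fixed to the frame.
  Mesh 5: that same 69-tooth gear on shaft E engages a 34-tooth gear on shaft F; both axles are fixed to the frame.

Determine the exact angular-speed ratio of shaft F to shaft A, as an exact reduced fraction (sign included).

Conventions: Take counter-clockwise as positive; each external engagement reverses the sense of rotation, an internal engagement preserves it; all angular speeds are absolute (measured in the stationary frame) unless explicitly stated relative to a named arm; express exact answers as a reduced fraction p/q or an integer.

-26961/3094

class = fixed-axis compound train [5 meshes; 5 ratios multiply, 5 sense flips]
mesh 1 [90T→52T]: running ratio 45/26, sense −
mesh 2 [43T→15T]: running ratio 129/26, sense +
mesh 3 [55T→70T]: running ratio 1419/364, sense −
mesh 4 [76T→69T]: running ratio 8987/2093, sense +
mesh 5 [69T→34T]: running ratio 26961/3094, sense −
ω_out/ω_in = -26961/3094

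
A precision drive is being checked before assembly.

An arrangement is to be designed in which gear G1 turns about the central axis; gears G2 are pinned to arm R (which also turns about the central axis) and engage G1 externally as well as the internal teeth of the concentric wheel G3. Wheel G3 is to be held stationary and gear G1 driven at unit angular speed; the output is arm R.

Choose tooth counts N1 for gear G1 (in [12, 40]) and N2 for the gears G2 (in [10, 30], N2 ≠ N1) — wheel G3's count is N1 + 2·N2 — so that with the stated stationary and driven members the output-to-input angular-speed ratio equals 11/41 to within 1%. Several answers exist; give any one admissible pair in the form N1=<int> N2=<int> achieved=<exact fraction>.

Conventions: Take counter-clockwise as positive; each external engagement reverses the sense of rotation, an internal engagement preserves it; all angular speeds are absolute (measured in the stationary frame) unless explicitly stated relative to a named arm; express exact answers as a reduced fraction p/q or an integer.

N1=22 N2=19 achieved=11/41

class = planetary set [ratio 11/41 wanted; Willis about the carrier]
Willis with ω_ring = 0: ω_arm/ω_sun = N1/(N1+N3); set equal to 11/41  ⇒  N3/N1 = 1/(11/41) − 1 = 30/11
N3 = N1 + 2·N2  ⇒  N2/N1 = (N3/N1 − 1)/2 = (30/11 − 1)/2 = 19/22
smallest multiple with N1 ≥ 12 and N2 ≥ 10: k = 1  ⇒  N1 = 1·22 = 22, N2 = 1·19 = 19 (N1 ≤ 40, N2 ≤ 30, N2 ≠ N1 ✓), N3 = 22 + 2·19 = 60
check: N1/(N1+N3) with N1 = 22, N3 = 60 gives 11/41; |achieved − target| = 0 ≤ 11/4100 ✓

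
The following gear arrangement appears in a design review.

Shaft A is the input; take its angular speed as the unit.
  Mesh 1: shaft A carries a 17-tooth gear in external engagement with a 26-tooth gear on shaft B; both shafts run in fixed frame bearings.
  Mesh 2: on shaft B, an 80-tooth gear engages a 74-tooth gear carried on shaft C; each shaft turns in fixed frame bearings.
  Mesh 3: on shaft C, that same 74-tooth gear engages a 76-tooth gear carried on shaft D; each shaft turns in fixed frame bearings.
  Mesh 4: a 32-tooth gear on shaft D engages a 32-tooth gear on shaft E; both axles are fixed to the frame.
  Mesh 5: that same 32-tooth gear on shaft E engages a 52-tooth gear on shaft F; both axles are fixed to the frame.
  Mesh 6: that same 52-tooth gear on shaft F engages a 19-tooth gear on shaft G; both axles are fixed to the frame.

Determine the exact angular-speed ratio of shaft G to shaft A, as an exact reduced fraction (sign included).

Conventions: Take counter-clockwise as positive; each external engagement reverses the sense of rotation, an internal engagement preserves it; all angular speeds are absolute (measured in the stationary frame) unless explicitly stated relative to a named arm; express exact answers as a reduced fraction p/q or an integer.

5440/4693

class = fixed-axis compound train [6 meshes; 6 ratios multiply, 6 sense flips]
mesh 1 [17T→26T]: running ratio 17/26, sense −
mesh 2 [80T→74T]: running ratio 340/481, sense +
mesh 3 [74T→76T]: running ratio 170/247, sense −
mesh 4 [32T→32T]: running ratio 170/247, sense +
mesh 5 [32T→52T]: running ratio 1360/3211, sense −
mesh 6 [52T→19T]: running ratio 5440/4693, sense +
ω_out/ω_in = 5440/4693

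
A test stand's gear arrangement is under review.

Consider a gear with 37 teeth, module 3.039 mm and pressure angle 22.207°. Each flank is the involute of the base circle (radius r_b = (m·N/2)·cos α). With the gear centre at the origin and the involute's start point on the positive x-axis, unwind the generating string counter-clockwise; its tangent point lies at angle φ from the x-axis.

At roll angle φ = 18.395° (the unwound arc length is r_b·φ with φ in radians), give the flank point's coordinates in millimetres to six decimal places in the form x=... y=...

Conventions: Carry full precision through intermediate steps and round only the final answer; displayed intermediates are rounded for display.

x=54.665102 y=0.568275

topology: single-mesh involute geometry — m = 3.039, N = 37
pitch radius r_p = m·N/2 = 3.039·37/2 = 56.221500
base radius r_b = r_p·cos α = 56.221500·cos 22.207° = 52.051237
roll angle φ = 18.395° = 0.32105332 rad
x = r_b·(cos φ + φ·sin φ) = 54.665102
y = r_b·(sin φ − φ·cos φ) = 0.568275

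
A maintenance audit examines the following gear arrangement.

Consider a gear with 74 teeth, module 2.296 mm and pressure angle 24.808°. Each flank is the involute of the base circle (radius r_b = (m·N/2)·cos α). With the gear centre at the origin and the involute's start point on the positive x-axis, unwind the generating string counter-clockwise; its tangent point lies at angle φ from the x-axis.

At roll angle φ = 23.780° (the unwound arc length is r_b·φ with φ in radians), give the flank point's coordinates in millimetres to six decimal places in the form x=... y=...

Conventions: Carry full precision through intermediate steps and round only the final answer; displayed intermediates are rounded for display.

x=83.470856 y=1.806225

single-mesh involute tooth geometry (74T wheel at module 2.296)
pitch radius r_p = m·N/2 = 2.296·74/2 = 84.952000
base radius r_b = r_p·cos α = 84.952000·cos 24.808° = 77.112536
roll angle φ = 23.780° = 0.41503930 rad
x = r_b·(cos φ + φ·sin φ) = 83.470856
y = r_b·(sin φ − φ·cos φ) = 1.806225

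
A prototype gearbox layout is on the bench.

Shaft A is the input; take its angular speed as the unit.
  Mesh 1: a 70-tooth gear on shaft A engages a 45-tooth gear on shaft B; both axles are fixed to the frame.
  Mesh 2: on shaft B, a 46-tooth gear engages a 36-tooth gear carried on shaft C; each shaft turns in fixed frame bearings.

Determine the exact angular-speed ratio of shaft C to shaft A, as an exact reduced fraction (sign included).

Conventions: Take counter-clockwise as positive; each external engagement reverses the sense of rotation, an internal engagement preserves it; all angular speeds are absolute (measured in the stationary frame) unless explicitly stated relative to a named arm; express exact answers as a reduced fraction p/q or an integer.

161/81

class = fixed-axis compound train [2 meshes; 2 ratios multiply, 2 sense flips]
mesh 1 [70T→45T]: running ratio 14/9, sense −
mesh 2 [46T→36T]: running ratio 161/81, sense +
ω_out/ω_in = 161/81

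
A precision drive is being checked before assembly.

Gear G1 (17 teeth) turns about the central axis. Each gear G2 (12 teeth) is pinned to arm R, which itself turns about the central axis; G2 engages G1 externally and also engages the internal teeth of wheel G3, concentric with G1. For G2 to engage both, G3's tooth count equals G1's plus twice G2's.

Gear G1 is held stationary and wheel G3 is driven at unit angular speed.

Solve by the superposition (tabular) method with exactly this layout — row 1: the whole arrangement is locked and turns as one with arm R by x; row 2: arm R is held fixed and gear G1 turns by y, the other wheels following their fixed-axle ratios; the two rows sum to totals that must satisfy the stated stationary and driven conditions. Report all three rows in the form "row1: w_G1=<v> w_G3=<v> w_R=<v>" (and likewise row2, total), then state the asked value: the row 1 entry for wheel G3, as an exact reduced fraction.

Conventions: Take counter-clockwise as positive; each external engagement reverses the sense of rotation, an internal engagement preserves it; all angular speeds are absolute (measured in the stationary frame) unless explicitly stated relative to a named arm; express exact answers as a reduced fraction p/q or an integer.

topology: planetary set — G1 17T / G2 12T / G3 41T, arm = carrier (Willis)
row 1 (train locked, turned with arm): all members turn x
row 2: sun turns y, ring = −(17/41)·y, arm 0
boundary: total ω_sun = x + y = 0 and total ω_ring = x − (17/41)·y = 1  ⇒  y = -41/58, x = 41/58
row 2 ring = −(17/41)·(-41/58) = 17/58
totals (row 1 + row 2): sun 41/58 + (-41/58) = 0, ring 41/58 + 17/58 = 1, arm 41/58 + 0 = 41/58
asked cell (row1, ring) = 41/58

row1: w_G1=41/58 w_G3=41/58 w_R=41/58
row2: w_G1=-41/58 w_G3=17/58 w_R=0
total: w_G1=0 w_G3=1 w_R=41/58
asked value: 41/58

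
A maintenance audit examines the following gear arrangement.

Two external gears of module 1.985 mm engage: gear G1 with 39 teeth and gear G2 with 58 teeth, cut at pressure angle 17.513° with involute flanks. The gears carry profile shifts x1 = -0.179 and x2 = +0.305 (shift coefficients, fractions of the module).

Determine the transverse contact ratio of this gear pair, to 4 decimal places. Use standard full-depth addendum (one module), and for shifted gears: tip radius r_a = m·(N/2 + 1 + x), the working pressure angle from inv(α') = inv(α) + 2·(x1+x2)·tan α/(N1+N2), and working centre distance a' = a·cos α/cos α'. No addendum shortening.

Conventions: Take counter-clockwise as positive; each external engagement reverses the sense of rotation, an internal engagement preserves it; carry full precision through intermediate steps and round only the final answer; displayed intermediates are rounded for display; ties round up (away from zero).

1.8630

class = single-mesh tooth geometry [involute pair 39T × 58T, m = 1.985]
base radii: r_b1 = 36.913357, r_b2 = 54.896787
tip radii: r_a1 = 40.337185, r_a2 = 60.155425
inv(α') = inv(17.513°) + 2·(-0.179+0.305)·tan α/(39+58) = 0.01070852  ⇒  α' = 17.97178°
a' = a·cos α / cos α' = 96.2725·cos 17.513°/cos 17.97178° = 96.519464
action lengths: √(r_a1²−r_b1²) = 16.263228, √(r_a2²−r_b2²) = 24.597112
base pitch p_b = π·m·cos α = 5.947012
CR = (16.263228 + 24.597112 − 96.519464·sin 17.97178°)/5.947012 = 1.863020
contact ratio ≈ 1.8630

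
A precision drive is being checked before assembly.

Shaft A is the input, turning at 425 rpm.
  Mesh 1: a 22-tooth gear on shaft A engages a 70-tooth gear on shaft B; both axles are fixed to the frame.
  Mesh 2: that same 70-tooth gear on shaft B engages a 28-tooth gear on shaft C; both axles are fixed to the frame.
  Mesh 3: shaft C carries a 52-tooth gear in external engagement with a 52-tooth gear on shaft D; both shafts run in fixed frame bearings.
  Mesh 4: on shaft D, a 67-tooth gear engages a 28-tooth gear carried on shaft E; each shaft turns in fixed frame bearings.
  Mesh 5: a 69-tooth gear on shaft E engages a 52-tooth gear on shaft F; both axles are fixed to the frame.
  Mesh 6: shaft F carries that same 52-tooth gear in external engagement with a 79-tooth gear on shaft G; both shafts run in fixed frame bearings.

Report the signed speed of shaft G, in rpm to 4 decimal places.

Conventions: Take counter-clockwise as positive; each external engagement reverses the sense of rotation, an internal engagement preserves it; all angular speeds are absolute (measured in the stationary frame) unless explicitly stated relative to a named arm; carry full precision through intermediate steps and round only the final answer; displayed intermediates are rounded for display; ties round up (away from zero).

class = fixed-axis compound train [6 meshes; 6 ratios multiply, 6 sense flips]
mesh 1 [22T→70T]: ω = 425.0000×22/70 = 133.5714 rpm, sense flips to −
mesh 2 [70T→28T]: ω = 133.5714×70/28 = 333.9286 rpm, sense flips to +
mesh 3 [52T→52T]: ω = 333.9286×52/52 = 333.9286 rpm, sense flips to −
mesh 4 [67T→28T]: ω = 333.9286×67/28 = 799.0434 rpm, sense flips to +
mesh 5 [69T→52T]: ω = 799.0434×69/52 = 1060.2691 rpm, sense flips to −
mesh 6 [52T→79T]: ω = 1060.2691×52/79 = 697.8986 rpm, sense flips to +
signed output speed = +697.8986 rpm

+697.8986 rpm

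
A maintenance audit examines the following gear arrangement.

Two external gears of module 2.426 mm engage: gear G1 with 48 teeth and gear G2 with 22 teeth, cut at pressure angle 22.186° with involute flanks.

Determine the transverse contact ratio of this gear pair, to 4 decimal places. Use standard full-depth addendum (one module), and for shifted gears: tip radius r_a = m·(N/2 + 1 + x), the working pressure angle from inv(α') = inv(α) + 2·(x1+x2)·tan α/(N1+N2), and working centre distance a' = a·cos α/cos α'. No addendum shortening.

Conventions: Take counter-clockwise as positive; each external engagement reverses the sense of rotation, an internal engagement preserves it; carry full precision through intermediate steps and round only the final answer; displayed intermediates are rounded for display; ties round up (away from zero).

class = single-mesh tooth geometry [involute pair 48T × 22T, m = 2.426]
base radii: r_b1 = 53.913263, r_b2 = 24.710245
tip radii: r_a1 = 60.650000, r_a2 = 29.112000
no profile shift: α' = α, a' = a
action lengths: √(r_a1²−r_b1²) = 27.780975, √(r_a2²−r_b2²) = 15.391956
base pitch p_b = π·m·cos α = 7.057230
CR = (27.780975 + 15.391956 − 84.910000·sin 22.18600°)/7.057230 = 1.574227
contact ratio ≈ 1.5742

1.5742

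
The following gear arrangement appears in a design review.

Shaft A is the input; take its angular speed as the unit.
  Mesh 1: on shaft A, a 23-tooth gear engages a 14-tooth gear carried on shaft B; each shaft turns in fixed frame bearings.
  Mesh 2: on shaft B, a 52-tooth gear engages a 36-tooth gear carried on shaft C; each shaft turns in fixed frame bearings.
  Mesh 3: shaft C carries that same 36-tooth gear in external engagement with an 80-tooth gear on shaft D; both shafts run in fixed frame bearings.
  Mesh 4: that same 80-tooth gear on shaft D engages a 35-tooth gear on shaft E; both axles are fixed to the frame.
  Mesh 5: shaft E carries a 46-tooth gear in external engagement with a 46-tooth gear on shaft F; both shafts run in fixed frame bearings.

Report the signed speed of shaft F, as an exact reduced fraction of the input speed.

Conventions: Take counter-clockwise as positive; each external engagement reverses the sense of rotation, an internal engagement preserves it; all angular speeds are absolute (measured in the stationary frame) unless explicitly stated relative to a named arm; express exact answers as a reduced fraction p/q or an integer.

5-mesh fixed-axis compound train (all bearings frame-fixed)
mesh 1 [23T→14T]: |ω|/ω_in = 1×23/14 = 23/14, sense flips to −
mesh 2 [52T→36T]: |ω|/ω_in = (23/14)×52/36 = 299/126, sense flips to +
mesh 3 [36T→80T]: |ω|/ω_in = (299/126)×36/80 = 299/280, sense flips to −
mesh 4 [80T→35T]: |ω|/ω_in = (299/280)×80/35 = 598/245, sense flips to +
mesh 5 [46T→46T]: |ω|/ω_in = (598/245)×46/46 = 598/245, sense flips to −
signed output speed (× input speed) = -598/245

-598/245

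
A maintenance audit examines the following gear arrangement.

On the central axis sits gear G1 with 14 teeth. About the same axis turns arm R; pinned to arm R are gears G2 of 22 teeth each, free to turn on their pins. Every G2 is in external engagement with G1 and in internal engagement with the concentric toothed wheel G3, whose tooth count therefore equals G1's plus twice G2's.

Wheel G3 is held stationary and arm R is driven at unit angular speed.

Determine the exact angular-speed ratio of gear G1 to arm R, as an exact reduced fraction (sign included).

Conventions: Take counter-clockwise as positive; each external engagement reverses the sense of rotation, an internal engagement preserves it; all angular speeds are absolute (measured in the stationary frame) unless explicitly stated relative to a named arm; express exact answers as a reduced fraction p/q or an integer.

recognized (axles ride arm R): planetary set, 14/22/58 teeth
ring teeth: 14 + 2·22 = 58
14(ω_sun−ω_arm) = −58(ω_ring−ω_arm),  ω_ring = 0, ω_arm = 1
ω_sun = 1 − (58/14)(0−1) = 36/7
ω_out/ω_in = 36/7

36/7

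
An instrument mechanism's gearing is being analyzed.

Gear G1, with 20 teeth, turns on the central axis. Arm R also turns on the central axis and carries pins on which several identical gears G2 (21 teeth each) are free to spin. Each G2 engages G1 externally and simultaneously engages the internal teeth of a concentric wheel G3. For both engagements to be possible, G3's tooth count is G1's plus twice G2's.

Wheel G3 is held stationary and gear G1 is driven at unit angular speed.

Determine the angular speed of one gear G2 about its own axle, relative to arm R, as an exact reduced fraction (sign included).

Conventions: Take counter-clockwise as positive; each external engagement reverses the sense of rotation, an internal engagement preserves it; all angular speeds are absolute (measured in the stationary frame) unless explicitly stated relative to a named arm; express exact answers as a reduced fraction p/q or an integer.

topology: planetary set — G1 20T / G2 21T / G3 62T, arm = carrier (Willis)
ring teeth: 20 + 2·21 = 62
20(ω_sun−ω_arm) = −62(ω_ring−ω_arm),  ω_ring = 0, ω_sun = 1
20(1−ω_arm) = −62(0−ω_arm)  ⇒  82·ω_arm = 20  ⇒  ω_arm = 10/41
sun–planet mesh: 20·(1−10/41) = −21·(ω_p−ω_arm)  ⇒  ω_p−ω_arm = -620/861
exact speed ratio = -620/861

-620/861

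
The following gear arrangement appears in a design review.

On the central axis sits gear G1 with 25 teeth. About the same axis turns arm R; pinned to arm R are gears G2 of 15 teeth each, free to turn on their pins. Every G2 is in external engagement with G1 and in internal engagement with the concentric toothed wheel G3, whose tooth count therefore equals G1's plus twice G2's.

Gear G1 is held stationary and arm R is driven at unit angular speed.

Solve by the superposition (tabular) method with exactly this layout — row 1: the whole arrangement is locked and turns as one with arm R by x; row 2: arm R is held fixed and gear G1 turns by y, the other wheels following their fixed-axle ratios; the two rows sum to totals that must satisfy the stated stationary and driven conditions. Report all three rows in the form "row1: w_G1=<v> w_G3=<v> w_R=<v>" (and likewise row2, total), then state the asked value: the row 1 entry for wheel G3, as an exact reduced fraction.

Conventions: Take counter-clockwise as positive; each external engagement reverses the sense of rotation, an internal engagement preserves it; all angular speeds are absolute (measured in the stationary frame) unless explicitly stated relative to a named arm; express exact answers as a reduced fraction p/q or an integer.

planetary set (25T centre, 15T on arm, 55T internal) — Willis relation
row 1: whole set turns with the arm by x
row 2 — arm fixed, fixed-axis ratios: sun y, ring −(25/55)·y, arm 0
boundary: total ω_sun = x + y = 0 and total ω_arm = x = 1  ⇒  y = -1, x = 1
row 2 ring = −(25/55)·(-1) = 5/11
totals (row 1 + row 2): sun 1 + (-1) = 0, ring 1 + 5/11 = 16/11, arm 1 + 0 = 1
asked cell (row1, ring) = 1

row1: w_G1=1 w_G3=1 w_R=1
row2: w_G1=-1 w_G3=5/11 w_R=0
total: w_G1=0 w_G3=16/11 w_R=1
asked value: 1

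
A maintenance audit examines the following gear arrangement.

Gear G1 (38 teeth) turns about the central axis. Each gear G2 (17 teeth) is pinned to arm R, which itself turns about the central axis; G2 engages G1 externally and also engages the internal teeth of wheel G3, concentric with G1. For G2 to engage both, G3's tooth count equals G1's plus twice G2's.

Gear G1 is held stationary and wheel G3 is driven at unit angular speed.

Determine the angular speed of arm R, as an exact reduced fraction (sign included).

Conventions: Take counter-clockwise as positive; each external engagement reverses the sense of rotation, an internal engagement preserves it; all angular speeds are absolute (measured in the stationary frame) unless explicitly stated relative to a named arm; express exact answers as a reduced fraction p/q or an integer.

36/55

topology: planetary set — G1 38T / G2 17T / G3 72T, arm = carrier (Willis)
ring teeth: 38 + 2·17 = 72
38(ω_sun−ω_arm) = −72(ω_ring−ω_arm),  ω_sun = 0, ω_ring = 1
38(0−ω_arm) = −72(1−ω_arm)  ⇒  110·ω_arm = 72  ⇒  ω_arm = 36/55
exact speed ratio = 36/55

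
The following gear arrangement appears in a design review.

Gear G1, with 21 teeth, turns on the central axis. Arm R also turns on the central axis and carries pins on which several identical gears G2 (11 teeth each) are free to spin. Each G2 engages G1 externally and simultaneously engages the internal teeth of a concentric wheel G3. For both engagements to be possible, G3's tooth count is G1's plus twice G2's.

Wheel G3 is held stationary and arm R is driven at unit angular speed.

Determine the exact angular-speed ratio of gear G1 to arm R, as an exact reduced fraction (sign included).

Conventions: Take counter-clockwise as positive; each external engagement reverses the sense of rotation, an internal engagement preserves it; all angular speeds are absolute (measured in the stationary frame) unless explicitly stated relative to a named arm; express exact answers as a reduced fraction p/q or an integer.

class = planetary set [G3 = 21+2·11 = 43; Willis about the carrier]
ring teeth: 21 + 2·11 = 43
21(ω_sun−ω_arm) = −43(ω_ring−ω_arm),  ω_ring = 0, ω_arm = 1
ω_sun = 1 − (43/21)(0−1) = 64/21
ω_out/ω_in = 64/21

64/21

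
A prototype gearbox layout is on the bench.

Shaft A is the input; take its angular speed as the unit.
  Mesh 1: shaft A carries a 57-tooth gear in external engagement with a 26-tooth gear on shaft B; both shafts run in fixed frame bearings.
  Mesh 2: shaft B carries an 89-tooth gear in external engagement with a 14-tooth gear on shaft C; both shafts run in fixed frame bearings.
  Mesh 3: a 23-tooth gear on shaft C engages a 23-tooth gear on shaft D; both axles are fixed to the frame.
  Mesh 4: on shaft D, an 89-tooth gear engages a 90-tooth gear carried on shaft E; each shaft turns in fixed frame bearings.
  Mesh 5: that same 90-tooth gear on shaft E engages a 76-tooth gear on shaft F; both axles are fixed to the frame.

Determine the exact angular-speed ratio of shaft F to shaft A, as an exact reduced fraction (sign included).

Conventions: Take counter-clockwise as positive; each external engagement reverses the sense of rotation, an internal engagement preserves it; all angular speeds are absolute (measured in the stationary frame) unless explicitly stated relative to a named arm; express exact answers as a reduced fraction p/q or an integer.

class = fixed-axis compound train [5 meshes; 5 ratios multiply, 5 sense flips]
mesh 1 [57T→26T]: running ratio 57/26, sense −
mesh 2 [89T→14T]: running ratio 5073/364, sense +
mesh 3 [23T→23T]: running ratio 5073/364, sense −
mesh 4 [89T→90T]: running ratio 150499/10920, sense +
mesh 5 [90T→76T]: running ratio 23763/1456, sense −
ω_out/ω_in = -23763/1456

-23763/1456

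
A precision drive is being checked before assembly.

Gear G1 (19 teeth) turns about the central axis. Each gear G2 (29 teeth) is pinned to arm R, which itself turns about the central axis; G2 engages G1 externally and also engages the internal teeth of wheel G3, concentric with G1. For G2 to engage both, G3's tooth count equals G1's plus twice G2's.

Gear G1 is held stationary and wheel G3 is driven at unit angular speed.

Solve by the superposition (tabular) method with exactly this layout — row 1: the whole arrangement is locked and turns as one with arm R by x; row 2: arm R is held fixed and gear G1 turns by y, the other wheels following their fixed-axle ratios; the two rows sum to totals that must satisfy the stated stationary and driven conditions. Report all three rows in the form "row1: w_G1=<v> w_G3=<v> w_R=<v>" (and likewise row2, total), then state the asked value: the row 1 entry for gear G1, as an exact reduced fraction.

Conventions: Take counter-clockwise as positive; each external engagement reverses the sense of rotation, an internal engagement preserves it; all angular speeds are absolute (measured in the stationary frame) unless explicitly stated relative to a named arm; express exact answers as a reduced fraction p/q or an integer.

row1: w_G1=77/96 w_G3=77/96 w_R=77/96
row2: w_G1=-77/96 w_G3=19/96 w_R=0
total: w_G1=0 w_G3=1 w_R=77/96
asked value: 77/96

topology: planetary set — G1 19T / G2 29T / G3 77T, arm = carrier (Willis)
superposition row 1 [locked train]: every member turns x
row 2 — arm fixed, fixed-axis ratios: sun y, ring −(19/77)·y, arm 0
boundary: total ω_sun = x + y = 0 and total ω_ring = x − (19/77)·y = 1  ⇒  y = -77/96, x = 77/96
row 2 ring = −(19/77)·(-77/96) = 19/96
totals (row 1 + row 2): sun 77/96 + (-77/96) = 0, ring 77/96 + 19/96 = 1, arm 77/96 + 0 = 77/96
asked cell (row1, sun) = 77/96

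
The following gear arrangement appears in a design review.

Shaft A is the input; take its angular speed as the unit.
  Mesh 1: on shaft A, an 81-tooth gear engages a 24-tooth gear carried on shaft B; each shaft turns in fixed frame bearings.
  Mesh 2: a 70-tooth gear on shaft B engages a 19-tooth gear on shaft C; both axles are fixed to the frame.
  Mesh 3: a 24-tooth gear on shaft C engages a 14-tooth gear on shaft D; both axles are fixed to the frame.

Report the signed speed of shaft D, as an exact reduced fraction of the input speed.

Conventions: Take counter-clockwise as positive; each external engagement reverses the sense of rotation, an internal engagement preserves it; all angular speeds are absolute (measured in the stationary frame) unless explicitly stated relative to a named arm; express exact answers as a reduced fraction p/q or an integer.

3-mesh fixed-axis compound train (all bearings frame-fixed)
mesh 1 [81T→24T]: |ω|/ω_in = 1×81/24 = 27/8, sense flips to −
mesh 2 [70T→19T]: |ω|/ω_in = (27/8)×70/19 = 945/76, sense flips to +
mesh 3 [24T→14T]: |ω|/ω_in = (945/76)×24/14 = 405/19, sense flips to −
signed output speed (× input speed) = -405/19

-405/19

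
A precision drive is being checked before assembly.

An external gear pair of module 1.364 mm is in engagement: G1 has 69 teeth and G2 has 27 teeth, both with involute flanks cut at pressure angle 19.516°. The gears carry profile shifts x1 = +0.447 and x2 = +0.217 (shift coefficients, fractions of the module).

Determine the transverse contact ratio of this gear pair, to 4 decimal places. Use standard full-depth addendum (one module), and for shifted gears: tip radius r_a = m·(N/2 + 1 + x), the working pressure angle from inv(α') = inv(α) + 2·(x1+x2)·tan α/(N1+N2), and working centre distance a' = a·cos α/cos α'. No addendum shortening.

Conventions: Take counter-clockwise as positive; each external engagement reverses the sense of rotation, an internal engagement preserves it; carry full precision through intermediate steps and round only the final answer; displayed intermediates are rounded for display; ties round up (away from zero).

single-mesh involute tooth geometry (69T engaging 27T at module 1.364)
base radii: r_b1 = 44.354435, r_b2 = 17.356083
tip radii: r_a1 = 49.031708, r_a2 = 20.073988
inv(α') = inv(19.516°) + 2·(+0.447+0.217)·tan α/(69+27) = 0.01871741  ⇒  α' = 21.51945°
a' = a·cos α / cos α' = 65.4720·cos 19.516°/cos 21.51945° = 66.334489
action lengths: √(r_a1²−r_b1²) = 20.899581, √(r_a2²−r_b2²) = 10.086197
base pitch p_b = π·m·cos α = 4.038944
CR = (20.899581 + 10.086197 − 66.334489·sin 21.51945°)/4.038944 = 1.647252
contact ratio ≈ 1.6473

1.6473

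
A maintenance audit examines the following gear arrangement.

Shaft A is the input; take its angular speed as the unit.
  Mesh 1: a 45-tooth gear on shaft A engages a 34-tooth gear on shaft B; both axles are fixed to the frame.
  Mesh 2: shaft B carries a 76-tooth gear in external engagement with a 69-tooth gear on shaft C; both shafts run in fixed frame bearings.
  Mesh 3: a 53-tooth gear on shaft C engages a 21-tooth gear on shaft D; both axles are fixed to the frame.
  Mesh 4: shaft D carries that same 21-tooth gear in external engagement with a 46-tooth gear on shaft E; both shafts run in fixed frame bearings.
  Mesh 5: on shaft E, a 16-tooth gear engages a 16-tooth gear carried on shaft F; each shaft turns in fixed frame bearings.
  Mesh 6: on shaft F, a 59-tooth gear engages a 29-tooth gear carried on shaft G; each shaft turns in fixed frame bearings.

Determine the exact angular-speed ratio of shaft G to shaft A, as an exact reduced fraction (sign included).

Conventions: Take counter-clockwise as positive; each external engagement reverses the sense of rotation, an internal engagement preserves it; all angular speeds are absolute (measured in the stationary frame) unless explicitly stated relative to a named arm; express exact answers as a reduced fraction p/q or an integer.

class = fixed-axis compound train [6 meshes; 6 ratios multiply, 6 sense flips]
mesh 1 [45T→34T]: running ratio 45/34, sense −
mesh 2 [76T→69T]: running ratio 570/391, sense +
mesh 3 [53T→21T]: running ratio 10070/2737, sense −
mesh 4 [21T→46T]: running ratio 15105/8993, sense +
mesh 5 [16T→16T]: running ratio 15105/8993, sense −
mesh 6 [59T→29T]: running ratio 891195/260797, sense +
ω_out/ω_in = 891195/260797

891195/260797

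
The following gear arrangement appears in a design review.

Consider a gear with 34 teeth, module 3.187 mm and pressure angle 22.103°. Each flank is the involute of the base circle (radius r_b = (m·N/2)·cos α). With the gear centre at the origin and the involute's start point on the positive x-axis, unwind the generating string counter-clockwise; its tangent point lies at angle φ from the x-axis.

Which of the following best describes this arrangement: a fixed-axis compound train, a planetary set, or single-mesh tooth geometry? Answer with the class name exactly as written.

single-mesh involute tooth geometry (34T wheel at module 3.187)
classification: single-mesh tooth geometry

single-mesh tooth geometry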